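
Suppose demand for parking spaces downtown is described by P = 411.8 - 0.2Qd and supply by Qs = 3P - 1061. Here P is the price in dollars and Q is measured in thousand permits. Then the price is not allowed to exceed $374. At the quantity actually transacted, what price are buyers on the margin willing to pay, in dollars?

Rearranging demand gives Qd = 2059 - 5P. Setting quantity demanded equal to quantity supplied, 2059 - 5P = 3P - 1061, gives P* = 390 and Q* = 109.
Since 374 < 390, the ceiling is binding.
At P = 374: Qd = 2059 - 5·374 = 189 and Qs = 3·374 - 1061 = 61.
Only 61 units reach the market. On the demand curve, the marginal buyer's willingness to pay at Q = 61 is (2059 - 61)/5 = 399.6.

399.6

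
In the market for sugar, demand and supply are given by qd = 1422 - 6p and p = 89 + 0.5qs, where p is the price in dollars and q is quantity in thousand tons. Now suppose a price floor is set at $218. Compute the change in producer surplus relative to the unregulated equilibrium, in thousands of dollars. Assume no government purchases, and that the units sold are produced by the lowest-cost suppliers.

Rearranging supply gives qs = 2p - 178. Setting quantity demanded equal to quantity supplied, 1422 - 6p = 2p - 178, gives p* = 200 and q* = 222.
Because the floor (218) lies above the market-clearing price, it is binding.
At p = 218: qd = 1422 - 6·218 = 114 and qs = 2·218 - 178 = 258.
Producer surplus without the control is ½ · (200 - 89) · 222 = 12321.
With the floor, 114 units are sold at 218. The supply price at q = 114 is 146, so PS = ½ · [(218 - 89) + (218 - 146)] · 114 = 11457.
Change in producer surplus = 11457 - 12321 = -864.

-864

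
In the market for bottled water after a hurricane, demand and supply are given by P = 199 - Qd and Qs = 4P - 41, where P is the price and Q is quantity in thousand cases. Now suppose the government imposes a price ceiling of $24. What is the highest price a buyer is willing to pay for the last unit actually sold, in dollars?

144

Rearranging demand gives Qd = 199 - P. Equilibrium: 199 - P = 4P - 41, so 240 = 5P and P* = 48, Q* = 151.
Since 24 < 48, the ceiling is binding.
At P = 24: Qd = 199 - 24 = 175 and Qs = 4·24 - 41 = 55.
Only 55 units reach the market. On the demand curve, the marginal buyer's willingness to pay at Q = 55 is (199 - 55) = 144.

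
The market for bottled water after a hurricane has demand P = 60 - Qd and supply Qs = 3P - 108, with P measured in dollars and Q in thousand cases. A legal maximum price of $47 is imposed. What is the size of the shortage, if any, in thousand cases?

Rearranging demand gives Qd = 60 - P. In a free market, 60 - P = 3P - 108 gives the equilibrium P* = 42, Q* = 18.
The ceiling of 47 is above the equilibrium price 42, so it is not binding; the market clears at P* = 42, Q* = 18.
Since the control does not bind, there is no shortage.

0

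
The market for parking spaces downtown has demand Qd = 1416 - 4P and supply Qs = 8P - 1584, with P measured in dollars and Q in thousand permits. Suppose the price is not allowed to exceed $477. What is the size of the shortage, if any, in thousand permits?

0

Setting quantity demanded equal to quantity supplied, 1416 - 4P = 8P - 1584, gives P* = 250 and Q* = 416.
The ceiling of 477 is above the equilibrium price 250, so it is not binding; the market clears at P* = 250, Q* = 416.
Since the control does not bind, there is no shortage.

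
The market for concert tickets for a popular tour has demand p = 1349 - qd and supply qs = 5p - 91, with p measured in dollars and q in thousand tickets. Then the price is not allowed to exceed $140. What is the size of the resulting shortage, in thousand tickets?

Rearranging demand gives qd = 1349 - p. Setting quantity demanded equal to quantity supplied, 1349 - p = 5p - 91, gives p* = 240 and q* = 1109.
The ceiling of 140 is below the equilibrium price 240, so it binds.
At p = 140: qd = 1349 - 140 = 1209 and qs = 5·140 - 91 = 609.
Shortage = qd - qs = 1209 - 609 = 600.

600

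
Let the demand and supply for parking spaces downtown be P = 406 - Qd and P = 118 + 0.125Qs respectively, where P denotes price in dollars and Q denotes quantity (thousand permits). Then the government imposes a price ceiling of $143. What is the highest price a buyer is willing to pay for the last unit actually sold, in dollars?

206

Rearranging demand gives Qd = 406 - P; rearranging supply gives Qs = 8P - 944. Setting quantity demanded equal to quantity supplied, 406 - P = 8P - 944, gives P* = 150 and Q* = 256.
Because the ceiling (143) lies below the market-clearing price, it is binding.
At P = 143: Qd = 406 - 143 = 263 and Qs = 8·143 - 944 = 200.
Only 200 units reach the market. On the demand curve, the marginal buyer's willingness to pay at Q = 200 is (406 - 200) = 206.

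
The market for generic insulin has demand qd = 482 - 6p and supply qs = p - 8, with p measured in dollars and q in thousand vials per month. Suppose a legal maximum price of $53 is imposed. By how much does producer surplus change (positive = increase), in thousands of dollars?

-909.5

Equilibrium: 482 - 6p = p - 8, so 490 = 7p and p* = 70, q* = 62.
Because the ceiling (53) lies below the market-clearing price, it is binding.
At p = 53: qd = 482 - 6·53 = 164 and qs = 53 - 8 = 45.
Producer surplus without the control is ½ · (70 - 8) · 62 = 1922.
With the ceiling, producers sell 45 units at 53, so PS = ½ · (53 - 8) · 45 = 1012.5.
Change in producer surplus = 1012.5 - 1922 = -909.5.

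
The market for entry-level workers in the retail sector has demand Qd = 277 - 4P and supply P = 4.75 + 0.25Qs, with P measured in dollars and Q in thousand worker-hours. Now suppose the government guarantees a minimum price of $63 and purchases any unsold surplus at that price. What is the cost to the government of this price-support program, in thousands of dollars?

Rearranging supply gives Qs = 4P - 19. Without the control the market clears where 277 - 4P = 4P - 19, i.e. P* = 37 and Q* = 129.
The floor of 63 is above the equilibrium price 37, so it binds.
At P = 63: Qd = 277 - 4·63 = 25 and Qs = 4·63 - 19 = 233.
Surplus = Qs - Qd = 208.
Government expenditure = surplus × support price = 208 × 63 = 13104.

13104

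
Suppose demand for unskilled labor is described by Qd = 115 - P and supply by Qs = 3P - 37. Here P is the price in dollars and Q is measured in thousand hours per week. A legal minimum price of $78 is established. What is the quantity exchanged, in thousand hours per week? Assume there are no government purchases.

Without the control the market clears where 115 - P = 3P - 37, i.e. P* = 38 and Q* = 77.
Because the floor (78) lies above the market-clearing price, it is binding.
At P = 78: Qd = 115 - 78 = 37 and Qs = 3·78 - 37 = 197.
The quantity actually transacted is the short side, demand: 37.

37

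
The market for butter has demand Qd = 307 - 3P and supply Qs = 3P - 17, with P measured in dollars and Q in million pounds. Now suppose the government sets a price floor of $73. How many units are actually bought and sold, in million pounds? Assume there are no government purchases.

Equilibrium: 307 - 3P = 3P - 17, so 324 = 6P and P* = 54, Q* = 145.
Since 73 > 54, the floor is binding.
At P = 73: Qd = 307 - 3·73 = 88 and Qs = 3·73 - 17 = 202.
The quantity actually transacted is the short side, demand: 88.

88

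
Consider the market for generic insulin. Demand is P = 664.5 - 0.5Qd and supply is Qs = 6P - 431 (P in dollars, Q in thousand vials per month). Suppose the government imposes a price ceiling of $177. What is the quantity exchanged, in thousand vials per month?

Rearranging demand gives Qd = 1329 - 2P. In a free market, 1329 - 2P = 6P - 431 gives the equilibrium P* = 220, Q* = 889.
Since 177 < 220, the ceiling is binding.
At P = 177: Qd = 1329 - 2·177 = 975 and Qs = 6·177 - 431 = 631.
The quantity actually transacted is the short side, supply: 631.

631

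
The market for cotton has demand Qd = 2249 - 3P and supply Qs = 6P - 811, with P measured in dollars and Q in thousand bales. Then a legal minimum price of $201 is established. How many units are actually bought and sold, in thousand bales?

1229

Without the control the market clears where 2249 - 3P = 6P - 811, i.e. P* = 340 and Q* = 1229.
Since 201 is below P* = 340, the floor does not bind and the free-market outcome prevails.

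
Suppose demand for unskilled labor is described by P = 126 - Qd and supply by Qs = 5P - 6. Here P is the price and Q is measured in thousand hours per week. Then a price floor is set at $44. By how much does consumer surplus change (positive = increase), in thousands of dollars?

-2046

Rearranging demand gives Qd = 126 - P. Without the control the market clears where 126 - P = 5P - 6, i.e. P* = 22 and Q* = 104.
Since 44 > 22, the floor is binding.
At P = 44: Qd = 126 - 44 = 82 and Qs = 5·44 - 6 = 214.
Consumer surplus without the control is ½ · (126 - 22) · 104 = 5408.
With the floor, consumers buy 82 units at 44, so CS = ½ · (126 - 44) · 82 = 3362.
Change in consumer surplus = 3362 - 5408 = -2046.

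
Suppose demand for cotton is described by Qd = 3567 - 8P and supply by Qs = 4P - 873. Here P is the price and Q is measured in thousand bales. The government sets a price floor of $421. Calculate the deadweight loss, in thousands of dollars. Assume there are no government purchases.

31212

In a free market, 3567 - 8P = 4P - 873 gives the equilibrium P* = 370, Q* = 607.
Since 421 > 370, the floor is binding.
At P = 421: Qd = 3567 - 8·421 = 199 and Qs = 4·421 - 873 = 811.
Quantity traded falls to 199. At Q = 199 the demand price is (3567 - 199)/8 = 421 and the supply price is (873 + 199)/4 = 268.
Deadweight loss = ½ · (421 - 268) · (607 - 199) = ½ · 153 · 408 = 31212.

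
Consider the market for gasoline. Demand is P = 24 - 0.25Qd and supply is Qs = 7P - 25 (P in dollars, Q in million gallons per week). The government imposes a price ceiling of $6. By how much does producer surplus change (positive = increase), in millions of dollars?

-172.5

Rearranging demand gives Qd = 96 - 4P. Without the control the market clears where 96 - 4P = 7P - 25, i.e. P* = 11 and Q* = 52.
Since 6 < 11, the ceiling is binding.
At P = 6: Qd = 96 - 4·6 = 72 and Qs = 7·6 - 25 = 17.
Producer surplus without the control is ½ · (11 - 25/7) · 52 = 1352/7.
With the ceiling, producers sell 17 units at 6, so PS = ½ · (6 - 25/7) · 17 = 289/14.
Change in producer surplus = 289/14 - 1352/7 = -172.5.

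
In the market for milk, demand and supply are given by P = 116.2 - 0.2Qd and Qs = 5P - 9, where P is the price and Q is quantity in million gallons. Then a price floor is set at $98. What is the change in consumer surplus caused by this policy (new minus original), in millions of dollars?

-7351.5

Rearranging demand gives Qd = 581 - 5P. Setting quantity demanded equal to quantity supplied, 581 - 5P = 5P - 9, gives P* = 59 and Q* = 286.
The floor of 98 is above the equilibrium price 59, so it binds.
At P = 98: Qd = 581 - 5·98 = 91 and Qs = 5·98 - 9 = 481.
Consumer surplus without the control is ½ · (116.2 - 59) · 286 = 8179.6.
With the floor, consumers buy 91 units at 98, so CS = ½ · (116.2 - 98) · 91 = 828.1.
Change in consumer surplus = 828.1 - 8179.6 = -7351.5.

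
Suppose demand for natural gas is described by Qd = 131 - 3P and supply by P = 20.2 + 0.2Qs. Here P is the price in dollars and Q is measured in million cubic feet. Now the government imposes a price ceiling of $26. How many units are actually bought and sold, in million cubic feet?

29

Rearranging supply gives Qs = 5P - 101. Without the control the market clears where 131 - 3P = 5P - 101, i.e. P* = 29 and Q* = 44.
The ceiling of 26 is below the equilibrium price 29, so it binds.
At P = 26: Qd = 131 - 3·26 = 53 and Qs = 5·26 - 101 = 29.
The quantity actually transacted is the short side, supply: 29.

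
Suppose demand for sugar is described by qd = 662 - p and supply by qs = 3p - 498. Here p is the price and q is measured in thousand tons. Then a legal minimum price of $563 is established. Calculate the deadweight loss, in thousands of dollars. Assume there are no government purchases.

49686

Setting quantity demanded equal to quantity supplied, 662 - p = 3p - 498, gives p* = 290 and q* = 372.
The floor of 563 is above the equilibrium price 290, so it binds.
At p = 563: qd = 662 - 563 = 99 and qs = 3·563 - 498 = 1191.
Quantity traded falls to 99. At q = 99 the demand price is 662 - 99 = 563 and the supply price is (498 + 99)/3 = 199.
Deadweight loss = ½ · (563 - 199) · (372 - 99) = ½ · 364 · 273 = 49686.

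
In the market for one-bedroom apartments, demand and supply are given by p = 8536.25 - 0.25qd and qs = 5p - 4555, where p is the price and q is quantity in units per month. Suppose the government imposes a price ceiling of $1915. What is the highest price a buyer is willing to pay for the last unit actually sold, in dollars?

7281.25

Rearranging demand gives qd = 34145 - 4p. Setting quantity demanded equal to quantity supplied, 34145 - 4p = 5p - 4555, gives p* = 4300 and q* = 16945.
Since 1915 < 4300, the ceiling is binding.
At p = 1915: qd = 34145 - 4·1915 = 26485 and qs = 5·1915 - 4555 = 5020.
Only 5020 units reach the market. On the demand curve, the marginal buyer's willingness to pay at q = 5020 is (34145 - 5020)/4 = 7281.25.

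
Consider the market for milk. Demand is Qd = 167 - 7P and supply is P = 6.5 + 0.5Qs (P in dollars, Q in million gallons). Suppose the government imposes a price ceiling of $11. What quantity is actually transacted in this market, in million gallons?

Rearranging supply gives Qs = 2P - 13. Without the control the market clears where 167 - 7P = 2P - 13, i.e. P* = 20 and Q* = 27.
The ceiling of 11 is below the equilibrium price 20, so it binds.
At P = 11: Qd = 167 - 7·11 = 90 and Qs = 2·11 - 13 = 9.
The quantity actually transacted is the short side, supply: 9.

9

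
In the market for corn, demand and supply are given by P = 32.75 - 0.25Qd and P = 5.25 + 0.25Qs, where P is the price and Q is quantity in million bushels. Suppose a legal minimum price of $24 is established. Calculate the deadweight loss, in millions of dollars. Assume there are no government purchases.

Rearranging demand gives Qd = 131 - 4P; rearranging supply gives Qs = 4P - 21. Setting quantity demanded equal to quantity supplied, 131 - 4P = 4P - 21, gives P* = 19 and Q* = 55.
Since 24 > 19, the floor is binding.
At P = 24: Qd = 131 - 4·24 = 35 and Qs = 4·24 - 21 = 75.
Quantity traded falls to 35. At Q = 35 the demand price is (131 - 35)/4 = 24 and the supply price is (21 + 35)/4 = 14.
Deadweight loss = ½ · (24 - 14) · (55 - 35) = ½ · 10 · 20 = 100.

100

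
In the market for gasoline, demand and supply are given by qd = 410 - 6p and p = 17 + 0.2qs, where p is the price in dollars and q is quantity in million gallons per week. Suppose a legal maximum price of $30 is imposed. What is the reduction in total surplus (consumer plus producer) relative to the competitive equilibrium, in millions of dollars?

Rearranging supply gives qs = 5p - 85. In a free market, 410 - 6p = 5p - 85 gives the equilibrium p* = 45, q* = 140.
Because the ceiling (30) lies below the market-clearing price, it is binding.
At p = 30: qd = 410 - 6·30 = 230 and qs = 5·30 - 85 = 65.
Quantity traded falls to 65. At q = 65 the demand price is (410 - 65)/6 = 57.5 and the supply price is (85 + 65)/5 = 30.
Deadweight loss = ½ · (57.5 - 30) · (140 - 65) = ½ · 27.5 · 75 = 1031.25.

1031.25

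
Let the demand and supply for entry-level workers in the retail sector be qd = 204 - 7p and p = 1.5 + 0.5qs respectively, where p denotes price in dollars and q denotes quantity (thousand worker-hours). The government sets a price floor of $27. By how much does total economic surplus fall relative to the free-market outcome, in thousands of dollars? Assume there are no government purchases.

Rearranging supply gives qs = 2p - 3. In a free market, 204 - 7p = 2p - 3 gives the equilibrium p* = 23, q* = 43.
The floor of 27 is above the equilibrium price 23, so it binds.
At p = 27: qd = 204 - 7·27 = 15 and qs = 2·27 - 3 = 51.
Quantity traded falls to 15. At q = 15 the demand price is (204 - 15)/7 = 27 and the supply price is (3 + 15)/2 = 9.
Deadweight loss = ½ · (27 - 9) · (43 - 15) = ½ · 18 · 28 = 252.

252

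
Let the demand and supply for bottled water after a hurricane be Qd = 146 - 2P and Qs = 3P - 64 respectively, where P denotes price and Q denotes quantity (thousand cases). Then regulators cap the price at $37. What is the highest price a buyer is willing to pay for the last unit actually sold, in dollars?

Setting quantity demanded equal to quantity supplied, 146 - 2P = 3P - 64, gives P* = 42 and Q* = 62.
Since 37 < 42, the ceiling is binding.
At P = 37: Qd = 146 - 2·37 = 72 and Qs = 3·37 - 64 = 47.
Only 47 units reach the market. On the demand curve, the marginal buyer's willingness to pay at Q = 47 is (146 - 47)/2 = 49.5.

49.5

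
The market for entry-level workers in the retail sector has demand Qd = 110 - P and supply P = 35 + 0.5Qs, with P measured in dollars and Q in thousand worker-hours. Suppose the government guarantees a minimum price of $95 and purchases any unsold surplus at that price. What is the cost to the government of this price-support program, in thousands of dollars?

Rearranging supply gives Qs = 2P - 70. Without the control the market clears where 110 - P = 2P - 70, i.e. P* = 60 and Q* = 50.
The floor of 95 is above the equilibrium price 60, so it binds.
At P = 95: Qd = 110 - 95 = 15 and Qs = 2·95 - 70 = 120.
Surplus = Qs - Qd = 105.
Government expenditure = surplus × support price = 105 × 95 = 9975.

9975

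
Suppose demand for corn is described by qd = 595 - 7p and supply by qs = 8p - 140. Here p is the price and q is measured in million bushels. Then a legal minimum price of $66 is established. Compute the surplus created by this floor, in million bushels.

255

Without the control the market clears where 595 - 7p = 8p - 140, i.e. p* = 49 and q* = 252.
Because the floor (66) lies above the market-clearing price, it is binding.
At p = 66: qd = 595 - 7·66 = 133 and qs = 8·66 - 140 = 388.
Surplus = qs - qd = 388 - 133 = 255.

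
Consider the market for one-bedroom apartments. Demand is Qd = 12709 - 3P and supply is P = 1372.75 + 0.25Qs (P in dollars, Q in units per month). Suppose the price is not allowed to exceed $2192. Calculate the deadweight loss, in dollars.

Rearranging supply gives Qs = 4P - 5491. Equilibrium: 12709 - 3P = 4P - 5491, so 18200 = 7P and P* = 2600, Q* = 4909.
The ceiling of 2192 is below the equilibrium price 2600, so it binds.
At P = 2192: Qd = 12709 - 3·2192 = 6133 and Qs = 4·2192 - 5491 = 3277.
Quantity traded falls to 3277. At Q = 3277 the demand price is (12709 - 3277)/3 = 3144 and the supply price is (5491 + 3277)/4 = 2192.
Deadweight loss = ½ · (3144 - 2192) · (4909 - 3277) = ½ · 952 · 1632 = 776832.

776832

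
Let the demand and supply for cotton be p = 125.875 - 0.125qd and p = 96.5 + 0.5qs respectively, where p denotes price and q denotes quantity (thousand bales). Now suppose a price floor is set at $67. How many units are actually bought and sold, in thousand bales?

47

Rearranging demand gives qd = 1007 - 8p; rearranging supply gives qs = 2p - 193. Setting quantity demanded equal to quantity supplied, 1007 - 8p = 2p - 193, gives p* = 120 and q* = 47.
Since 67 is below p* = 120, the floor does not bind and the free-market outcome prevails.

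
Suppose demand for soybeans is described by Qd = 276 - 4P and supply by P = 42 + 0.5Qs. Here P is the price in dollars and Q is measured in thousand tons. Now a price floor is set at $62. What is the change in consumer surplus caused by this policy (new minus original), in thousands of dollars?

-64

Rearranging supply gives Qs = 2P - 84. In a free market, 276 - 4P = 2P - 84 gives the equilibrium P* = 60, Q* = 36.
The floor of 62 is above the equilibrium price 60, so it binds.
At P = 62: Qd = 276 - 4·62 = 28 and Qs = 2·62 - 84 = 40.
Consumer surplus without the control is ½ · (69 - 60) · 36 = 162.
With the floor, consumers buy 28 units at 62, so CS = ½ · (69 - 62) · 28 = 98.
Change in consumer surplus = 98 - 162 = -64.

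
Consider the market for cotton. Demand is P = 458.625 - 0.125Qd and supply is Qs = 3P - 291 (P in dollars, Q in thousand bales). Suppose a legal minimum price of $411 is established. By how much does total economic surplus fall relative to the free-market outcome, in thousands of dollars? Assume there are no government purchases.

38148

Rearranging demand gives Qd = 3669 - 8P. Equilibrium: 3669 - 8P = 3P - 291, so 3960 = 11P and P* = 360, Q* = 789.
Since 411 > 360, the floor is binding.
At P = 411: Qd = 3669 - 8·411 = 381 and Qs = 3·411 - 291 = 942.
Quantity traded falls to 381. At Q = 381 the demand price is (3669 - 381)/8 = 411 and the supply price is (291 + 381)/3 = 224.
Deadweight loss = ½ · (411 - 224) · (789 - 381) = ½ · 187 · 408 = 38148.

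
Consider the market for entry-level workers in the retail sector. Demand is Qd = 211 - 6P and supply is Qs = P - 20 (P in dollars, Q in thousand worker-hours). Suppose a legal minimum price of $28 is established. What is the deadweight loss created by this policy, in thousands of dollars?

Setting quantity demanded equal to quantity supplied, 211 - 6P = P - 20, gives P* = 33 and Q* = 13.
Since 28 is below P* = 33, the floor does not bind and the free-market outcome prevails.
Since the control does not bind, no trades are prevented and deadweight loss is zero.

0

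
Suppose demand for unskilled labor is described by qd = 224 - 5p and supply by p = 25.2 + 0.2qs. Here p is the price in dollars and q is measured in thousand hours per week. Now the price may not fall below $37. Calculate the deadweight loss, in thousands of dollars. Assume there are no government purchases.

Rearranging supply gives qs = 5p - 126. Setting quantity demanded equal to quantity supplied, 224 - 5p = 5p - 126, gives p* = 35 and q* = 49.
Since 37 > 35, the floor is binding.
At p = 37: qd = 224 - 5·37 = 39 and qs = 5·37 - 126 = 59.
Quantity traded falls to 39. At q = 39 the demand price is (224 - 39)/5 = 37 and the supply price is (126 + 39)/5 = 33.
Deadweight loss = ½ · (37 - 33) · (49 - 39) = ½ · 4 · 10 = 20.

20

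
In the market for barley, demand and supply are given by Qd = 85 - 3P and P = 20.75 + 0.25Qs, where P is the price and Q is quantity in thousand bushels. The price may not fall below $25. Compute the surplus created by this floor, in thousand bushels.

Rearranging supply gives Qs = 4P - 83. Equilibrium: 85 - 3P = 4P - 83, so 168 = 7P and P* = 24, Q* = 13.
The floor of 25 is above the equilibrium price 24, so it binds.
At P = 25: Qd = 85 - 3·25 = 10 and Qs = 4·25 - 83 = 17.
Surplus = Qs - Qd = 17 - 10 = 7.

7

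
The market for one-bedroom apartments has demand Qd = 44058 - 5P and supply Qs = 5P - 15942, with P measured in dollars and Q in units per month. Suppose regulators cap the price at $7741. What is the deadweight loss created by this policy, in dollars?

0

Setting quantity demanded equal to quantity supplied, 44058 - 5P = 5P - 15942, gives P* = 6000 and Q* = 14058.
Since 7741 is above P* = 6000, the ceiling does not bind and the free-market outcome prevails.
Since the control does not bind, no trades are prevented and deadweight loss is zero.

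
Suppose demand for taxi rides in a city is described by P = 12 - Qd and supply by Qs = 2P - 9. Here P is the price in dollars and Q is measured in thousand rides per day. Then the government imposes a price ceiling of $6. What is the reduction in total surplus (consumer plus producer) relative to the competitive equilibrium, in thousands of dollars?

3

Rearranging demand gives Qd = 12 - P. In a free market, 12 - P = 2P - 9 gives the equilibrium P* = 7, Q* = 5.
The ceiling of 6 is below the equilibrium price 7, so it binds.
At P = 6: Qd = 12 - 6 = 6 and Qs = 2·6 - 9 = 3.
Quantity traded falls to 3. At Q = 3 the demand price is 12 - 3 = 9 and the supply price is (9 + 3)/2 = 6.
Deadweight loss = ½ · (9 - 6) · (5 - 3) = ½ · 3 · 2 = 3.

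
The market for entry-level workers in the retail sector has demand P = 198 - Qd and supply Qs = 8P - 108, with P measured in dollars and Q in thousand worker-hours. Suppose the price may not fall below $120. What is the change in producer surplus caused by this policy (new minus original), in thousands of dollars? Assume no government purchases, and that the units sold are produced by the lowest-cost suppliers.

6245.75

Rearranging demand gives Qd = 198 - P. Equilibrium: 198 - P = 8P - 108, so 306 = 9P and P* = 34, Q* = 164.
The floor of 120 is above the equilibrium price 34, so it binds.
At P = 120: Qd = 198 - 120 = 78 and Qs = 8·120 - 108 = 852.
Producer surplus without the control is ½ · (34 - 13.5) · 164 = 1681.
With the floor, 78 units are sold at 120. The supply price at Q = 78 is 23.25, so PS = ½ · [(120 - 13.5) + (120 - 23.25)] · 78 = 7926.75.
Change in producer surplus = 7926.75 - 1681 = 6245.75.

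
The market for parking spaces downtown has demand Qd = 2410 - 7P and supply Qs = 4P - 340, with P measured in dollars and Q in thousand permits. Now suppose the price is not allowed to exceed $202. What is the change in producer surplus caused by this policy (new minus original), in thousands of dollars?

Equilibrium: 2410 - 7P = 4P - 340, so 2750 = 11P and P* = 250, Q* = 660.
Because the ceiling (202) lies below the market-clearing price, it is binding.
At P = 202: Qd = 2410 - 7·202 = 996 and Qs = 4·202 - 340 = 468.
Producer surplus without the control is ½ · (250 - 85) · 660 = 54450.
With the ceiling, producers sell 468 units at 202, so PS = ½ · (202 - 85) · 468 = 27378.
Change in producer surplus = 27378 - 54450 = -27072.

-27072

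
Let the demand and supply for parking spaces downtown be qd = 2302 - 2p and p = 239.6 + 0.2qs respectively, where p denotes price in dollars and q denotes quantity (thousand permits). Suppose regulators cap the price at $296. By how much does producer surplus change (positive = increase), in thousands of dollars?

-161568

Rearranging supply gives qs = 5p - 1198. Equilibrium: 2302 - 2p = 5p - 1198, so 3500 = 7p and p* = 500, q* = 1302.
Since 296 < 500, the ceiling is binding.
At p = 296: qd = 2302 - 2·296 = 1710 and qs = 5·296 - 1198 = 282.
Producer surplus without the control is ½ · (500 - 239.6) · 1302 = 169520.4.
With the ceiling, producers sell 282 units at 296, so PS = ½ · (296 - 239.6) · 282 = 7952.4.
Change in producer surplus = 7952.4 - 169520.4 = -161568.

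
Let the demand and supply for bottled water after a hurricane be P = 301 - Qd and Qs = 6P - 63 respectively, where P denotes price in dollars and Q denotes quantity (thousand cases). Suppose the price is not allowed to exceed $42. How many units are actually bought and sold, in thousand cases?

189

Rearranging demand gives Qd = 301 - P. Equilibrium: 301 - P = 6P - 63, so 364 = 7P and P* = 52, Q* = 249.
Since 42 < 52, the ceiling is binding.
At P = 42: Qd = 301 - 42 = 259 and Qs = 6·42 - 63 = 189.
The quantity actually transacted is the short side, supply: 189.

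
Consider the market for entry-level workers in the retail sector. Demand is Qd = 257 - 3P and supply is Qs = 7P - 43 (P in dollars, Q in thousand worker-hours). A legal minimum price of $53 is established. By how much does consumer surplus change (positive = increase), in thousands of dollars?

-3047.5

Equilibrium: 257 - 3P = 7P - 43, so 300 = 10P and P* = 30, Q* = 167.
Because the floor (53) lies above the market-clearing price, it is binding.
At P = 53: Qd = 257 - 3·53 = 98 and Qs = 7·53 - 43 = 328.
Consumer surplus without the control is ½ · (257/3 - 30) · 167 = 27889/6.
With the floor, consumers buy 98 units at 53, so CS = ½ · (257/3 - 53) · 98 = 4802/3.
Change in consumer surplus = 4802/3 - 27889/6 = -3047.5.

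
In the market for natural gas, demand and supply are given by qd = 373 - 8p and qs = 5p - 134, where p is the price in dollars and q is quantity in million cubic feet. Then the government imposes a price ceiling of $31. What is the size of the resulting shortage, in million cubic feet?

104

Without the control the market clears where 373 - 8p = 5p - 134, i.e. p* = 39 and q* = 61.
Because the ceiling (31) lies below the market-clearing price, it is binding.
At p = 31: qd = 373 - 8·31 = 125 and qs = 5·31 - 134 = 21.
Shortage = qd - qs = 125 - 21 = 104.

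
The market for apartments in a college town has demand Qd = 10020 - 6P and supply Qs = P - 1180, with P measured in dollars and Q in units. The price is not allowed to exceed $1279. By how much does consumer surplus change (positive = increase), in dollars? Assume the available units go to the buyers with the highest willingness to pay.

Without the control the market clears where 10020 - 6P = P - 1180, i.e. P* = 1600 and Q* = 420.
Because the ceiling (1279) lies below the market-clearing price, it is binding.
At P = 1279: Qd = 10020 - 6·1279 = 2346 and Qs = 1279 - 1180 = 99.
Consumer surplus without the control is ½ · (1670 - 1600) · 420 = 14700.
With the ceiling, 99 units are sold at 1279 (assume they go to the highest-value buyers). The demand price at Q = 99 is 1653.5, so CS = ½ · [(1670 - 1279) + (1653.5 - 1279)] · 99 = 37892.25.
Change in consumer surplus = 37892.25 - 14700 = 23192.25.

23192.25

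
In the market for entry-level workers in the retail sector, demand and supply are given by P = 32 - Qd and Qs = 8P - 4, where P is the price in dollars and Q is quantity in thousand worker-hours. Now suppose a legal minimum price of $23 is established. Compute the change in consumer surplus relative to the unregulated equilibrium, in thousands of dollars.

-351.5

Rearranging demand gives Qd = 32 - P. Equilibrium: 32 - P = 8P - 4, so 36 = 9P and P* = 4, Q* = 28.
The floor of 23 is above the equilibrium price 4, so it binds.
At P = 23: Qd = 32 - 23 = 9 and Qs = 8·23 - 4 = 180.
Consumer surplus without the control is ½ · (32 - 4) · 28 = 392.
With the floor, consumers buy 9 units at 23, so CS = ½ · (32 - 23) · 9 = 40.5.
Change in consumer surplus = 40.5 - 392 = -351.5.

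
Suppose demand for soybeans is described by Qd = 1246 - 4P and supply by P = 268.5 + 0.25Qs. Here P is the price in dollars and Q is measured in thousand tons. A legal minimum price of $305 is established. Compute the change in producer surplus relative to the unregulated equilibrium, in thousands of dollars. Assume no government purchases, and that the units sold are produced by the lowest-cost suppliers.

Rearranging supply gives Qs = 4P - 1074. Equilibrium: 1246 - 4P = 4P - 1074, so 2320 = 8P and P* = 290, Q* = 86.
The floor of 305 is above the equilibrium price 290, so it binds.
At P = 305: Qd = 1246 - 4·305 = 26 and Qs = 4·305 - 1074 = 146.
Producer surplus without the control is ½ · (290 - 268.5) · 86 = 924.5.
With the floor, 26 units are sold at 305. The supply price at Q = 26 is 275, so PS = ½ · [(305 - 268.5) + (305 - 275)] · 26 = 864.5.
Change in producer surplus = 864.5 - 924.5 = -60.

-60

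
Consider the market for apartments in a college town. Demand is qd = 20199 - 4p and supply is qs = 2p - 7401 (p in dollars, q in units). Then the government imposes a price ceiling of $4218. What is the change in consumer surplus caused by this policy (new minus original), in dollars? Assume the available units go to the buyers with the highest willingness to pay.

Setting quantity demanded equal to quantity supplied, 20199 - 4p = 2p - 7401, gives p* = 4600 and q* = 1799.
Since 4218 < 4600, the ceiling is binding.
At p = 4218: qd = 20199 - 4·4218 = 3327 and qs = 2·4218 - 7401 = 1035.
Consumer surplus without the control is ½ · (5049.75 - 4600) · 1799 = 404550.125.
With the ceiling, 1035 units are sold at 4218 (assume they go to the highest-value buyers). The demand price at q = 1035 is 4791, so CS = ½ · [(5049.75 - 4218) + (4791 - 4218)] · 1035 = 726958.125.
Change in consumer surplus = 726958.125 - 404550.125 = 322408.

322408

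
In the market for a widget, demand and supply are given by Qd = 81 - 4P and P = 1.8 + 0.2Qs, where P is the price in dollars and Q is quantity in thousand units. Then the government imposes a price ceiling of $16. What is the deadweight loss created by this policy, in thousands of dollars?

0

Rearranging supply gives Qs = 5P - 9. In a free market, 81 - 4P = 5P - 9 gives the equilibrium P* = 10, Q* = 41.
The ceiling of 16 is above the equilibrium price 10, so it is not binding; the market clears at P* = 10, Q* = 41.
Since the control does not bind, no trades are prevented and deadweight loss is zero.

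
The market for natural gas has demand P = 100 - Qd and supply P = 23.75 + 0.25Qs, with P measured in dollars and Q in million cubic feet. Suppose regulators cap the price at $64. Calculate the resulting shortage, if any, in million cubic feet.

Rearranging demand gives Qd = 100 - P; rearranging supply gives Qs = 4P - 95. In a free market, 100 - P = 4P - 95 gives the equilibrium P* = 39, Q* = 61.
Since 64 is above P* = 39, the ceiling does not bind and the free-market outcome prevails.
Since the control does not bind, there is no shortage.

0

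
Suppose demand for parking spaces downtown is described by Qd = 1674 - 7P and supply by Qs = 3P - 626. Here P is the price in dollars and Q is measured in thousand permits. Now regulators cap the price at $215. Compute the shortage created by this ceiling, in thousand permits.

150

Without the control the market clears where 1674 - 7P = 3P - 626, i.e. P* = 230 and Q* = 64.
Because the ceiling (215) lies below the market-clearing price, it is binding.
At P = 215: Qd = 1674 - 7·215 = 169 and Qs = 3·215 - 626 = 19.
Shortage = Qd - Qs = 169 - 19 = 150.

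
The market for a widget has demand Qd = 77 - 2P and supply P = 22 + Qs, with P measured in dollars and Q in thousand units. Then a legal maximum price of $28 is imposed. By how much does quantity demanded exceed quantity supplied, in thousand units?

Rearranging supply gives Qs = P - 22. Equilibrium: 77 - 2P = P - 22, so 99 = 3P and P* = 33, Q* = 11.
Since 28 < 33, the ceiling is binding.
At P = 28: Qd = 77 - 2·28 = 21 and Qs = 28 - 22 = 6.
Shortage = Qd - Qs = 21 - 6 = 15.

15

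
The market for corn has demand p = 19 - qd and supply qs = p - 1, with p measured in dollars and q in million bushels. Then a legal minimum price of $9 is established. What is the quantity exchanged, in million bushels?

Rearranging demand gives qd = 19 - p. Without the control the market clears where 19 - p = p - 1, i.e. p* = 10 and q* = 9.
The floor of 9 is below the equilibrium price 10, so it is not binding; the market clears at p* = 10, q* = 9.

9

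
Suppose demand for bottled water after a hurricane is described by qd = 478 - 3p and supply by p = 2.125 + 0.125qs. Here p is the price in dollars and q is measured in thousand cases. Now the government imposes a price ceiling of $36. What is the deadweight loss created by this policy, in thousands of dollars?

Rearranging supply gives qs = 8p - 17. In a free market, 478 - 3p = 8p - 17 gives the equilibrium p* = 45, q* = 343.
Because the ceiling (36) lies below the market-clearing price, it is binding.
At p = 36: qd = 478 - 3·36 = 370 and qs = 8·36 - 17 = 271.
Quantity traded falls to 271. At q = 271 the demand price is (478 - 271)/3 = 69 and the supply price is (17 + 271)/8 = 36.
Deadweight loss = ½ · (69 - 36) · (343 - 271) = ½ · 33 · 72 = 1188.

1188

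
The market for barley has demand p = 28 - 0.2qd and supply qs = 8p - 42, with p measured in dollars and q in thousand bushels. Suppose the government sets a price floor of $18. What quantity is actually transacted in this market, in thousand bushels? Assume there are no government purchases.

Rearranging demand gives qd = 140 - 5p. Equilibrium: 140 - 5p = 8p - 42, so 182 = 13p and p* = 14, q* = 70.
The floor of 18 is above the equilibrium price 14, so it binds.
At p = 18: qd = 140 - 5·18 = 50 and qs = 8·18 - 42 = 102.
The quantity actually transacted is the short side, demand: 50.

50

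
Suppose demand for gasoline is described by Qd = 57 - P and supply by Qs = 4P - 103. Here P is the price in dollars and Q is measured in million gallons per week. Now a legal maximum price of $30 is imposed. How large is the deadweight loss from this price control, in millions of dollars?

Setting quantity demanded equal to quantity supplied, 57 - P = 4P - 103, gives P* = 32 and Q* = 25.
The ceiling of 30 is below the equilibrium price 32, so it binds.
At P = 30: Qd = 57 - 30 = 27 and Qs = 4·30 - 103 = 17.
Quantity traded falls to 17. At Q = 17 the demand price is 57 - 17 = 40 and the supply price is (103 + 17)/4 = 30.
Deadweight loss = ½ · (40 - 30) · (25 - 17) = ½ · 10 · 8 = 40.

40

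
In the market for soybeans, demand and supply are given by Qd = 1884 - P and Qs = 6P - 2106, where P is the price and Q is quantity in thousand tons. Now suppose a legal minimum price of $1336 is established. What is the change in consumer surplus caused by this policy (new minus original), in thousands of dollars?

Setting quantity demanded equal to quantity supplied, 1884 - P = 6P - 2106, gives P* = 570 and Q* = 1314.
The floor of 1336 is above the equilibrium price 570, so it binds.
At P = 1336: Qd = 1884 - 1336 = 548 and Qs = 6·1336 - 2106 = 5910.
Consumer surplus without the control is ½ · (1884 - 570) · 1314 = 863298.
With the floor, consumers buy 548 units at 1336, so CS = ½ · (1884 - 1336) · 548 = 150152.
Change in consumer surplus = 150152 - 863298 = -713146.

-713146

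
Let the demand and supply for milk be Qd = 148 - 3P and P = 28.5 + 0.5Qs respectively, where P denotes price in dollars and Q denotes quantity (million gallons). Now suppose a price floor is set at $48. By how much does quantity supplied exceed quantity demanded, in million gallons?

35

Rearranging supply gives Qs = 2P - 57. In a free market, 148 - 3P = 2P - 57 gives the equilibrium P* = 41, Q* = 25.
Because the floor (48) lies above the market-clearing price, it is binding.
At P = 48: Qd = 148 - 3·48 = 4 and Qs = 2·48 - 57 = 39.
Surplus = Qs - Qd = 39 - 4 = 35.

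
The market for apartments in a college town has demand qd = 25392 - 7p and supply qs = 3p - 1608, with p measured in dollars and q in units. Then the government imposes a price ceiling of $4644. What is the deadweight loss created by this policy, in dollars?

In a free market, 25392 - 7p = 3p - 1608 gives the equilibrium p* = 2700, q* = 6492.
Since 4644 is above p* = 2700, the ceiling does not bind and the free-market outcome prevails.
Since the control does not bind, no trades are prevented and deadweight loss is zero.

0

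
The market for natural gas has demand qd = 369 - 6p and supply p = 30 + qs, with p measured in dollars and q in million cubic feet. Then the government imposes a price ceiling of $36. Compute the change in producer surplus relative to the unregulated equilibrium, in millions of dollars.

Rearranging supply gives qs = p - 30. In a free market, 369 - 6p = p - 30 gives the equilibrium p* = 57, q* = 27.
Because the ceiling (36) lies below the market-clearing price, it is binding.
At p = 36: qd = 369 - 6·36 = 153 and qs = 36 - 30 = 6.
Producer surplus without the control is ½ · (57 - 30) · 27 = 364.5.
With the ceiling, producers sell 6 units at 36, so PS = ½ · (36 - 30) · 6 = 18.
Change in producer surplus = 18 - 364.5 = -346.5.

-346.5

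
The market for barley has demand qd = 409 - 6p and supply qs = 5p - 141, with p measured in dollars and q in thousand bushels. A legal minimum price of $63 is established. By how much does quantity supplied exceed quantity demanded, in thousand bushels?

In a free market, 409 - 6p = 5p - 141 gives the equilibrium p* = 50, q* = 109.
Since 63 > 50, the floor is binding.
At p = 63: qd = 409 - 6·63 = 31 and qs = 5·63 - 141 = 174.
Surplus = qs - qd = 174 - 31 = 143.

143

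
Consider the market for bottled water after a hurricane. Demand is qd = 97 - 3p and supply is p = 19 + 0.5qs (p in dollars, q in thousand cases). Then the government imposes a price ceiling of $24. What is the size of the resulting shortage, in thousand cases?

Rearranging supply gives qs = 2p - 38. Setting quantity demanded equal to quantity supplied, 97 - 3p = 2p - 38, gives p* = 27 and q* = 16.
Since 24 < 27, the ceiling is binding.
At p = 24: qd = 97 - 3·24 = 25 and qs = 2·24 - 38 = 10.
Shortage = qd - qs = 25 - 10 = 15.

15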